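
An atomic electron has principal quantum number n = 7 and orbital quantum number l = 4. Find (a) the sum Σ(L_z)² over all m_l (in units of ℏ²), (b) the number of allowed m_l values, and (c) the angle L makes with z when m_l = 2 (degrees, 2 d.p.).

Σ(L_z)² = 60 ℏ²; 9 values; θ(m_l=2) ≈ 63.43°

Σ m_l² = 60, so Σ(L_z)² = 60 ℏ².
There are 2l+1 = 9 values of m_l.
For m_l = 2: cos θ = 2/√20, θ ≈ 63.43°.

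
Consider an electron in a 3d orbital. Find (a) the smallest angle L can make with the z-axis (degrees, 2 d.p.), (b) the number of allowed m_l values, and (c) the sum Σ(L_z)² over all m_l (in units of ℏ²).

θ_min ≈ 35.26°; 5 values; Σ(L_z)² = 10 ℏ²

The 3d subshell has l = 2.
cos θ_min = 2/√6, so θ_min ≈ 35.26°.
There are 2l+1 = 5 values of m_l.
Σ m_l² = 10, so Σ(L_z)² = 10 ℏ².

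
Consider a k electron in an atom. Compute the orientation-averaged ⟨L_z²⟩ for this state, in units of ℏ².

⟨L_z²⟩ = 18.67 ℏ²

The letter k corresponds to l = 7.
m_l runs from −7 to 7, i.e. {-7, -6, -5, -4, -3, -2, -1, 0, 1, 2, 3, 4, 5, 6, 7}.
⟨L_z²⟩ = ℏ²·l(l+1)/3 = 18.67ℏ².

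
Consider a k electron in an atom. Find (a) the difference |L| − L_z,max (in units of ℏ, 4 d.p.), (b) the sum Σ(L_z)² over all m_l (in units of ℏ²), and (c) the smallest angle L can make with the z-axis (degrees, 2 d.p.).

|L|−L_z,max ≈ 0.4833ℏ; Σ(L_z)² = 280 ℏ²; θ_min ≈ 20.70°

A k state has l = 7.
|L| − L_z,max = (2√14 − 7)ℏ ≈ 0.4833ℏ.
Σ m_l² = 280, so Σ(L_z)² = 280 ℏ².
cos θ_min = 7/√56, so θ_min ≈ 20.70°.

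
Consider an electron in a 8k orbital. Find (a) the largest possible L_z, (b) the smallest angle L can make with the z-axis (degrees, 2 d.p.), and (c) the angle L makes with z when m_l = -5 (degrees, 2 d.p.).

L_z,max = 7ℏ; θ_min ≈ 20.70°; θ(m_l=-5) ≈ 131.92°

8k means n = 8, l = 7.
L_z,max = lℏ = 7ℏ.
cos θ_min = 7/√56, so θ_min ≈ 20.70°.
For m_l = -5: cos θ = -5/√56, θ ≈ 131.92°.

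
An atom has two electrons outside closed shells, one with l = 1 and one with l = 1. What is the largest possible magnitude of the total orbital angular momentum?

The total orbital quantum number L ranges from |l₁ − l₂| to l₁ + l₂ in integer steps.
Allowed values: L = 0, 1, 2.
The largest magnitude corresponds to L = 2: |L_tot| = ℏ√(2·3) = √6 ℏ.

|L_tot|_max = √6 ℏ ≈ 2.449ℏ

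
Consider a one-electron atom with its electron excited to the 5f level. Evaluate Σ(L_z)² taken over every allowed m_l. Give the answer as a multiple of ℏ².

The 5f level has l = 3.
m_l runs from −3 to 3, i.e. {-3, -2, -1, 0, 1, 2, 3}.
Σ m_l² = 2·(1 + 4 + 9) = 28.

Σ(L_z)² = 28 ℏ²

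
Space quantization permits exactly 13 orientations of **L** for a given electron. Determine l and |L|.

13 = 2l + 1, so l = (13−1)/2 = 6.
Then |L| = √(l(l+1)) ℏ = √42 ℏ.

l = 6, |L| = √42 ℏ ≈ 6.481ℏ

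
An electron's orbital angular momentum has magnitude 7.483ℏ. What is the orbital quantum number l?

Since |L|² = l(l+1)ℏ², l(l+1) = 56.
l² + l − 56 = 0 ⇒ l = 7.

l = 7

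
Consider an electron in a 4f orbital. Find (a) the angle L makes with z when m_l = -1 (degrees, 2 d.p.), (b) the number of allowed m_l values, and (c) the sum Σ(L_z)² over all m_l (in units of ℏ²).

θ(m_l=-1) ≈ 106.78°; 7 values; Σ(L_z)² = 28 ℏ²

The 4f subshell has l = 3.
For m_l = -1: cos θ = -1/√12, θ ≈ 106.78°.
There are 2l+1 = 7 values of m_l.
Σ m_l² = 28, so Σ(L_z)² = 28 ℏ².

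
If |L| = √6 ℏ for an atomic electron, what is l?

l = 2

Since |L|² = l(l+1)ℏ², l(l+1) = 6.
The positive root is l = 2.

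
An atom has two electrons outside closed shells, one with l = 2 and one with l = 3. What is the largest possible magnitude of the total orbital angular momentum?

The total orbital quantum number L ranges from |l₁ − l₂| to l₁ + l₂ in integer steps.
L ∈ {1, 2, 3, 4, 5}.
The largest magnitude corresponds to L = 5: |L_tot| = ℏ√(5·6) = √30 ℏ.

|L_tot|_max = √30 ℏ ≈ 5.477ℏ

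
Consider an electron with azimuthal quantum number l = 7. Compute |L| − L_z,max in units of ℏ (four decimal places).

|L| − L_z,max ≈ 0.4833ℏ

|L| = 2√14 ℏ ≈ 7.4833ℏ, while L_z,max = lℏ = 7ℏ.
The difference is (2√14 − 7)ℏ ≈ 0.4833ℏ.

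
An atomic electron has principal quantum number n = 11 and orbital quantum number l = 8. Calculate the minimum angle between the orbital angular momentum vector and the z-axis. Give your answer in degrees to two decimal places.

|L|² = l(l+1)ℏ² = 72ℏ², so |L| = 6√2 ℏ.
The smallest angle corresponds to the largest L_z, i.e. m_l = l = 8, giving L_z = 8ℏ.
cos θ_min = 8/√72, so θ_min ≈ 19.47°.

θ_min ≈ 19.47°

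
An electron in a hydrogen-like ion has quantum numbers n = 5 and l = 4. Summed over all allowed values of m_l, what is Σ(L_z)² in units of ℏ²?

Σ(L_z)² = 60 ℏ²

The allowed m_l values are -4, -3, -2, -1, 0, 1, 2, 3, 4.
Σ m_l² = l(l+1)(2l+1)/3 = 4·5·9/3 = 60.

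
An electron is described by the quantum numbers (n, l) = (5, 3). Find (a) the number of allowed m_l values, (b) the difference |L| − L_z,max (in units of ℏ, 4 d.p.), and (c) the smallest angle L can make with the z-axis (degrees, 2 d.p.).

There are 2l+1 = 7 values of m_l.
|L| − L_z,max = (2√3 − 3)ℏ ≈ 0.4641ℏ.
cos θ_min = 3/√12, so θ_min ≈ 30.00°.

7 values; |L|−L_z,max ≈ 0.4641ℏ; θ_min ≈ 30.00°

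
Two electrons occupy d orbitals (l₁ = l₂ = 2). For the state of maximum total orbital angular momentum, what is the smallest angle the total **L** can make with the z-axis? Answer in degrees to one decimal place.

θ_min ≈ 26.6°

Angular momentum addition gives L = |l₁ − l₂|, …, l₁ + l₂.
So L can be 0, 1, 2, 3, 4.
The maximum is L = 4, with |L_tot| = ℏ√(4·5) = 2√5 ℏ.
The minimum angle with z is arccos(4/√20) ≈ 26.6°.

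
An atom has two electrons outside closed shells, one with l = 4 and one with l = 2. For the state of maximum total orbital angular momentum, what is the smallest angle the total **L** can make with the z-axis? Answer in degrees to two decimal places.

The total orbital quantum number L ranges from |l₁ − l₂| to l₁ + l₂ in integer steps.
L ∈ {2, 3, 4, 5, 6}.
The maximum is L = 6, with |L_tot| = ℏ√(6·7) = √42 ℏ.
The minimum angle with z is arccos(6/√42) ≈ 22.21°.

θ_min ≈ 22.21°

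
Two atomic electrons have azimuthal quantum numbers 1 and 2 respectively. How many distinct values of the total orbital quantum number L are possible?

3

By the triangle rule, |l₁ − l₂| ≤ L ≤ l₁ + l₂.
L ∈ {1, 2, 3}.
That is 3 values.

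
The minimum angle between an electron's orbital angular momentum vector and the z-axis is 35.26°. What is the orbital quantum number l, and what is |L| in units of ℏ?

cos²θ_min = l/(l+1) = 0.6667.
l = cos²θ/sin²θ ≈ 2.
Then |L| = ℏ√(2·3) = √6 ℏ.

l = 2, |L| = √6 ℏ ≈ 2.449ℏ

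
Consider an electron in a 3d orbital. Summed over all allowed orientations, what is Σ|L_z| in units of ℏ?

Σ|L_z| = 6 ℏ

The 3d subshell has l = 2.
m_l runs from −2 to 2, i.e. {-2, -1, 0, 1, 2}.
Σ|m_l| = l(l+1) = 6.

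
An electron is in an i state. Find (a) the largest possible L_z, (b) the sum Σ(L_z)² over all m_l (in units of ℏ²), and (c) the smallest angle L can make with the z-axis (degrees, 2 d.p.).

The letter i corresponds to l = 6.
L_z,max = lℏ = 6ℏ.
Σ m_l² = 182, so Σ(L_z)² = 182 ℏ².
cos θ_min = 6/√42, so θ_min ≈ 22.21°.

L_z,max = 6ℏ; Σ(L_z)² = 182 ℏ²; θ_min ≈ 22.21°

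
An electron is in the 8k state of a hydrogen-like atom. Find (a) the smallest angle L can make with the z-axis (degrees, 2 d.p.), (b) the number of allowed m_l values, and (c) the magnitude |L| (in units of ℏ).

θ_min ≈ 20.70°; 15 values; |L| = 2√14 ℏ ≈ 7.483ℏ

8k means n = 8, l = 7.
cos θ_min = 7/√56, so θ_min ≈ 20.70°.
There are 2l+1 = 15 values of m_l.
|L| = ℏ√(7·8) = 2√14 ℏ ≈ 7.483ℏ.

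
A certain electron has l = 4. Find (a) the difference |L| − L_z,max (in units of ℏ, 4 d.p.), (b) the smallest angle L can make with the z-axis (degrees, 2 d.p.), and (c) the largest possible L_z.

|L| − L_z,max = (2√5 − 4)ℏ ≈ 0.4721ℏ.
cos θ_min = 4/√20, so θ_min ≈ 26.57°.
L_z,max = lℏ = 4ℏ.

|L|−L_z,max ≈ 0.4721ℏ; θ_min ≈ 26.57°; L_z,max = 4ℏ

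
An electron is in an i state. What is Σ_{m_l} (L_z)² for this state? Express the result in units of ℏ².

An i state has l = 6.
m_l runs from −6 to 6, i.e. {-6, -5, -4, -3, -2, -1, 0, 1, 2, 3, 4, 5, 6}.
Summing m² from −6 to 6: Σ m_l² = 182.

Σ(L_z)² = 182 ℏ²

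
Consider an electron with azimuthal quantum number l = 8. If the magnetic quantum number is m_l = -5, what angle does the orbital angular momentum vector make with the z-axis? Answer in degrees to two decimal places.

|L|² = l(l+1)ℏ² = 72ℏ², so |L| = 6√2 ℏ.
L_z = m_l ℏ = −5ℏ.
cos θ = L_z/|L| = -5/√72, so θ ≈ 126.10°.

θ ≈ 126.10°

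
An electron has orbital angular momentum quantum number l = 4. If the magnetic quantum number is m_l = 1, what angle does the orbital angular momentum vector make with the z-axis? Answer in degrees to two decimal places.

θ ≈ 77.08°

|L|² = l(l+1)ℏ² = 20ℏ², so |L| = 2√5 ℏ.
L_z = m_l ℏ = 1ℏ.
cos θ = L_z/|L| = 1/√20, so θ ≈ 77.08°.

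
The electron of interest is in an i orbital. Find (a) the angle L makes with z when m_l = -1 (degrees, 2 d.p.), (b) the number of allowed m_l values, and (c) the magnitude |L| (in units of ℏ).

I corresponds to l = 6.
For m_l = -1: cos θ = -1/√42, θ ≈ 98.88°.
There are 2l+1 = 13 values of m_l.
|L| = ℏ√(6·7) = √42 ℏ ≈ 6.481ℏ.

θ(m_l=-1) ≈ 98.88°; 13 values; |L| = √42 ℏ ≈ 6.481ℏ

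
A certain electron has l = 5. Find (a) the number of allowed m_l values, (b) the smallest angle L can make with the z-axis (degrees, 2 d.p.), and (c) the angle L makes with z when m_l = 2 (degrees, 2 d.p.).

11 values; θ_min ≈ 24.09°; θ(m_l=2) ≈ 68.58°

There are 2l+1 = 11 values of m_l.
cos θ_min = 5/√30, so θ_min ≈ 24.09°.
For m_l = 2: cos θ = 2/√30, θ ≈ 68.58°.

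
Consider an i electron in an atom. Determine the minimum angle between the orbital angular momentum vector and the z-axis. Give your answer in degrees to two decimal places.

The letter i corresponds to l = 6.
|L| = √(l(l+1)) ℏ = √42 ℏ.
The smallest angle corresponds to the largest L_z, i.e. m_l = l = 6, giving L_z = 6ℏ.
cos θ_min = 6/√42, so θ_min ≈ 22.21°.

θ_min ≈ 22.21°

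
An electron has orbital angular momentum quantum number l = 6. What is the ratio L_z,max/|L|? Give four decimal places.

|L| = √42 ℏ ≈ 6.4807ℏ, while L_z,max = lℏ = 6ℏ.
L_z,max/|L| = 6/√42 = 0.9258.

L_z,max/|L| = 0.9258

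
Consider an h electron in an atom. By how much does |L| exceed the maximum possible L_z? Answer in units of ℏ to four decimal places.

|L| − L_z,max ≈ 0.4772ℏ

For an h orbital, l = 5.
|L| = √30 ℏ ≈ 5.4772ℏ, while L_z,max = lℏ = 5ℏ.
The difference is (√30 − 5)ℏ ≈ 0.4772ℏ.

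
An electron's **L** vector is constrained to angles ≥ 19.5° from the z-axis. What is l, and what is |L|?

l = 8, |L| = 6√2 ℏ ≈ 8.485ℏ

cos²θ_min = l/(l+1) = 0.8886.
l = cos²θ/sin²θ ≈ 8.
Then |L| = ℏ√(8·9) = 6√2 ℏ.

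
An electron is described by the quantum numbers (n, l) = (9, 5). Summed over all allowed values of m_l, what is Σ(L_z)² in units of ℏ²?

Σ(L_z)² = 110 ℏ²

m_l ∈ {-5, -4, -3, -2, -1, 0, 1, 2, 3, 4, 5}.
Summing m² from −5 to 5: Σ m_l² = 110.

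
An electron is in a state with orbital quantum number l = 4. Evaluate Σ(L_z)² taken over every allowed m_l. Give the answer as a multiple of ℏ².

Σ(L_z)² = 60 ℏ²

m_l runs from −4 to 4, i.e. {-4, -3, -2, -1, 0, 1, 2, 3, 4}.
Σ m_l² = 2·(1 + 4 + 9 + 16) = 60.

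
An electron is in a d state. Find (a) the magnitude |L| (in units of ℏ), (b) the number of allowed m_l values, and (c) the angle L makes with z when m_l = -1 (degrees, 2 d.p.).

For a d orbital, l = 2.
|L| = ℏ√(2·3) = √6 ℏ ≈ 2.449ℏ.
There are 2l+1 = 5 values of m_l.
For m_l = -1: cos θ = -1/√6, θ ≈ 114.09°.

|L| = √6 ℏ ≈ 2.449ℏ; 5 values; θ(m_l=-1) ≈ 114.09°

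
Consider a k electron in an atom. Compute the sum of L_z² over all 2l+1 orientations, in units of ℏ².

Σ(L_z)² = 280 ℏ²

The letter k corresponds to l = 7.
m_l ∈ {-7, -6, -5, -4, -3, -2, -1, 0, 1, 2, 3, 4, 5, 6, 7}.
Σ m_l² = 2·(1 + 4 + 9 + 16 + 25 + 36 + 49) = 280.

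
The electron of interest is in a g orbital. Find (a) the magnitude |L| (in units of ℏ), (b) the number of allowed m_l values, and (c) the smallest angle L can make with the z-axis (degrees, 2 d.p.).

|L| = 2√5 ℏ ≈ 4.472ℏ; 9 values; θ_min ≈ 26.57°

For a g orbital, l = 4.
|L| = ℏ√(4·5) = 2√5 ℏ ≈ 4.472ℏ.
There are 2l+1 = 9 values of m_l.
cos θ_min = 4/√20, so θ_min ≈ 26.57°.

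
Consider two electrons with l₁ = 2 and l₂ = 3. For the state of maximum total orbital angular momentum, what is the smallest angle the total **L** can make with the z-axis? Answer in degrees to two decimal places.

θ_min ≈ 24.09°

The total orbital quantum number L ranges from |l₁ − l₂| to l₁ + l₂ in integer steps.
L ∈ {1, 2, 3, 4, 5}.
The maximum is L = 5, with |L_tot| = ℏ√(5·6) = √30 ℏ.
The minimum angle with z is arccos(5/√30) ≈ 24.09°.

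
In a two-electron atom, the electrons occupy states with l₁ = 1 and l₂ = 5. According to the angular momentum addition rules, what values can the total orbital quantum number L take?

By the triangle rule, |l₁ − l₂| ≤ L ≤ l₁ + l₂.
L ∈ {4, 5, 6}.

L = 4, 5, 6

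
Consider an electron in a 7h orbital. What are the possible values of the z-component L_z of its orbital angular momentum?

For 7h, l = 5.
L_z = m_l ℏ with m_l ranging from −l to +l in integer steps.
For l = 5: m_l ∈ {-5, -4, -3, -2, -1, 0, 1, 2, 3, 4, 5}.

L_z ∈ {−5ℏ, −4ℏ, −3ℏ, −2ℏ, −ℏ, 0, ℏ, 2ℏ, 3ℏ, 4ℏ, 5ℏ}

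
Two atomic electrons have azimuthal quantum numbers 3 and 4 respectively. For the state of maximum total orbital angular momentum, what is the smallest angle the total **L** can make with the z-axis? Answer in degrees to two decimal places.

θ_min ≈ 20.70°

The total orbital quantum number L ranges from |l₁ − l₂| to l₁ + l₂ in integer steps.
So L can be 1, 2, 3, 4, 5, 6, 7.
The maximum is L = 7, with |L_tot| = ℏ√(7·8) = 2√14 ℏ.
The minimum angle with z is arccos(7/√56) ≈ 20.70°.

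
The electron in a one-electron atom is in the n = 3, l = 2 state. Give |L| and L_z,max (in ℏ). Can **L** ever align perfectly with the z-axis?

No: L_z,max = 2ℏ < |L| = √6 ℏ ≈ 2.449ℏ

|L| = √6 ℏ ≈ 2.4495ℏ, while L_z,max = lℏ = 2ℏ.
Since |L| > L_z,max, the vector can never point exactly along z; the closest it comes is θ_min = arccos(2/√6) ≈ 35.3°.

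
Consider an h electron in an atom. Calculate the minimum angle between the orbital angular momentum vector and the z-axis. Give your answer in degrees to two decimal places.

θ_min ≈ 24.09°

For an h orbital, l = 5.
|L| = √(l(l+1)) ℏ = √30 ℏ.
The smallest angle corresponds to the largest L_z, i.e. m_l = l = 5, giving L_z = 5ℏ.
cos θ_min = 5/√30, so θ_min ≈ 24.09°.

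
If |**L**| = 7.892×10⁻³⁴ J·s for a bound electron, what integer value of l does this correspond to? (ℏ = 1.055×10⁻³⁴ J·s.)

l = 7

In units of ℏ, |L| ≈ 7.481.
(|L|/ℏ)² = l(l+1) ≈ 55.96 ⇒ l = 7.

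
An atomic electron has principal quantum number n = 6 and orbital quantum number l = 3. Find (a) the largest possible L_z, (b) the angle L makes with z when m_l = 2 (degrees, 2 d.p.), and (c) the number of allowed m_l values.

L_z,max = lℏ = 3ℏ.
For m_l = 2: cos θ = 2/√12, θ ≈ 54.74°.
There are 2l+1 = 7 values of m_l.

L_z,max = 3ℏ; θ(m_l=2) ≈ 54.74°; 7 values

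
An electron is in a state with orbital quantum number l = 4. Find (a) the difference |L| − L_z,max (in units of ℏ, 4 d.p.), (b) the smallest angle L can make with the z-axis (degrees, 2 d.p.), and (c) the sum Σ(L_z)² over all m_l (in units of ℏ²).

|L| − L_z,max = (2√5 − 4)ℏ ≈ 0.4721ℏ.
cos θ_min = 4/√20, so θ_min ≈ 26.57°.
Σ m_l² = 60, so Σ(L_z)² = 60 ℏ².

|L|−L_z,max ≈ 0.4721ℏ; θ_min ≈ 26.57°; Σ(L_z)² = 60 ℏ²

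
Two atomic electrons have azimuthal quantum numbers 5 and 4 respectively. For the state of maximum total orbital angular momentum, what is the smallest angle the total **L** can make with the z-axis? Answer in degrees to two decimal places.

L runs from |5 − 4| = 1 to 5 + 4 = 9.
Allowed values: L = 1, 2, 3, 4, 5, 6, 7, 8, 9.
The maximum is L = 9, with |L_tot| = ℏ√(9·10) = 3√10 ℏ.
The minimum angle with z is arccos(9/√90) ≈ 18.43°.

θ_min ≈ 18.43°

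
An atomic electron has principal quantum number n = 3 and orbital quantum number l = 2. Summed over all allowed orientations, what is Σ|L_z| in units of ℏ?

Σ|L_z| = 6 ℏ

m_l runs from −2 to 2, i.e. {-2, -1, 0, 1, 2}.
Σ|m_l| = 2·2(2+1)/2 = 6.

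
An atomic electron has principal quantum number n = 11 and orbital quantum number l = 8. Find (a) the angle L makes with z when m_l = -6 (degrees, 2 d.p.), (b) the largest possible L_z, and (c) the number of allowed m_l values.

For m_l = -6: cos θ = -6/√72, θ ≈ 135.00°.
L_z,max = lℏ = 8ℏ.
There are 2l+1 = 17 values of m_l.

θ(m_l=-6) ≈ 135.00°; L_z,max = 8ℏ; 17 values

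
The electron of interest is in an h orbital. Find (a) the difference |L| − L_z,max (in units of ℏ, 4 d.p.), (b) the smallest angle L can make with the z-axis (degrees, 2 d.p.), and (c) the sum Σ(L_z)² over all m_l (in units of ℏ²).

The letter h corresponds to l = 5.
|L| − L_z,max = (√30 − 5)ℏ ≈ 0.4772ℏ.
cos θ_min = 5/√30, so θ_min ≈ 24.09°.
Σ m_l² = 110, so Σ(L_z)² = 110 ℏ².

|L|−L_z,max ≈ 0.4772ℏ; θ_min ≈ 24.09°; Σ(L_z)² = 110 ℏ²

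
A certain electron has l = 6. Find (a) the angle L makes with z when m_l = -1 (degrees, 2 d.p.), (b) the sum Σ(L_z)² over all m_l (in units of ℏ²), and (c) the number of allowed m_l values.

For m_l = -1: cos θ = -1/√42, θ ≈ 98.88°.
Σ m_l² = 182, so Σ(L_z)² = 182 ℏ².
There are 2l+1 = 13 values of m_l.

θ(m_l=-1) ≈ 98.88°; Σ(L_z)² = 182 ℏ²; 13 values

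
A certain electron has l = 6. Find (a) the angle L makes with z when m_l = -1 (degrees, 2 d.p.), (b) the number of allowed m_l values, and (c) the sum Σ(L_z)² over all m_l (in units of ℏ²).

For m_l = -1: cos θ = -1/√42, θ ≈ 98.88°.
There are 2l+1 = 13 values of m_l.
Σ m_l² = 182, so Σ(L_z)² = 182 ℏ².

θ(m_l=-1) ≈ 98.88°; 13 values; Σ(L_z)² = 182 ℏ²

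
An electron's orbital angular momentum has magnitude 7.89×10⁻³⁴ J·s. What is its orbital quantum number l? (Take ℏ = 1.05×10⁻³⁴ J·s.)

l = 7

Dividing by ℏ: |L|/ℏ ≈ 7.514.
Set l(l+1) = 56.46; the integer solution is l = 7.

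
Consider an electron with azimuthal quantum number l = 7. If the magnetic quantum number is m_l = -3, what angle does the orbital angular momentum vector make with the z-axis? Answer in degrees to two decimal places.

|L| = ℏ√(l(l+1)) = 2√14 ℏ.
L_z = m_l ℏ = −3ℏ.
cos θ = L_z/|L| = -3/√56, so θ ≈ 113.63°.

θ ≈ 113.63°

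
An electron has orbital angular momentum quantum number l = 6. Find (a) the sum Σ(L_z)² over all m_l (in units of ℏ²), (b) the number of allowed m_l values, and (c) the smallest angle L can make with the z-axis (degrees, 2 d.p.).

Σ(L_z)² = 182 ℏ²; 13 values; θ_min ≈ 22.21°

Σ m_l² = 182, so Σ(L_z)² = 182 ℏ².
There are 2l+1 = 13 values of m_l.
cos θ_min = 6/√42, so θ_min ≈ 22.21°.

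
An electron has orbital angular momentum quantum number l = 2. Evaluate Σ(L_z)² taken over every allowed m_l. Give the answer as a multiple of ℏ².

Σ(L_z)² = 10 ℏ²

m_l runs from −2 to 2, i.e. {-2, -1, 0, 1, 2}.
Σ m_l² = l(l+1)(2l+1)/3 = 2·3·5/3 = 10.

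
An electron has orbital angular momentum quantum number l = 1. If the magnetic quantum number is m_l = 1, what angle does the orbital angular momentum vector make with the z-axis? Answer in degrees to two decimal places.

|L| = ℏ√(l(l+1)) = √2 ℏ.
L_z = m_l ℏ = 1ℏ.
cos θ = L_z/|L| = 1/√2, so θ ≈ 45.00°.

θ ≈ 45.00°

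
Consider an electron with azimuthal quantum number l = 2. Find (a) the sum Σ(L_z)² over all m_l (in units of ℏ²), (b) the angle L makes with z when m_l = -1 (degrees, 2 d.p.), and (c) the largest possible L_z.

Σ(L_z)² = 10 ℏ²; θ(m_l=-1) ≈ 114.09°; L_z,max = 2ℏ

Σ m_l² = 10, so Σ(L_z)² = 10 ℏ².
For m_l = -1: cos θ = -1/√6, θ ≈ 114.09°.
L_z,max = lℏ = 2ℏ.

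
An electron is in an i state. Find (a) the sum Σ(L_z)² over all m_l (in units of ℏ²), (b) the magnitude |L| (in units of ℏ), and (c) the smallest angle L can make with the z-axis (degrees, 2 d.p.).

Σ(L_z)² = 182 ℏ²; |L| = √42 ℏ ≈ 6.481ℏ; θ_min ≈ 22.21°

For an i orbital, l = 6.
Σ m_l² = 182, so Σ(L_z)² = 182 ℏ².
|L| = ℏ√(6·7) = √42 ℏ ≈ 6.481ℏ.
cos θ_min = 6/√42, so θ_min ≈ 22.21°.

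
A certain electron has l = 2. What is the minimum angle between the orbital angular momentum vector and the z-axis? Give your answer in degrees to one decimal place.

|L|² = l(l+1)ℏ² = 6ℏ², so |L| = √6 ℏ.
The smallest angle corresponds to the largest L_z, i.e. m_l = l = 2, giving L_z = 2ℏ.
cos θ_min = 2/√6, so θ_min ≈ 35.3°.

θ_min ≈ 35.3°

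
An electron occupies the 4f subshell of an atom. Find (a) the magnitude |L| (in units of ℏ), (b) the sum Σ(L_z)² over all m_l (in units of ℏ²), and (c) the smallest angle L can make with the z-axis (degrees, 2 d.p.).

The 4f subshell has l = 3.
|L| = ℏ√(3·4) = 2√3 ℏ ≈ 3.464ℏ.
Σ m_l² = 28, so Σ(L_z)² = 28 ℏ².
cos θ_min = 3/√12, so θ_min ≈ 30.00°.

|L| = 2√3 ℏ ≈ 3.464ℏ; Σ(L_z)² = 28 ℏ²; θ_min ≈ 30.00°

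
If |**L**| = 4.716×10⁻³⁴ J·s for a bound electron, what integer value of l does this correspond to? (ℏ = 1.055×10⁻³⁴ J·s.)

In units of ℏ, |L| ≈ 4.470.
Set l(l+1) = 19.98; the integer solution is l = 4.

l = 4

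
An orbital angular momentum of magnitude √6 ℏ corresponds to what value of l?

l = 2

(|L|/ℏ)² = l(l+1) = 6.
l² + l − 6 = 0 ⇒ l = 2.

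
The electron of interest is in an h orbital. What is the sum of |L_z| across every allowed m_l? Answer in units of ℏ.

Σ|L_z| = 30 ℏ

For an h orbital, l = 5.
m_l ∈ {-5, -4, -3, -2, -1, 0, 1, 2, 3, 4, 5}.
Σ|m_l| = 2(1+2+…+5) = 30.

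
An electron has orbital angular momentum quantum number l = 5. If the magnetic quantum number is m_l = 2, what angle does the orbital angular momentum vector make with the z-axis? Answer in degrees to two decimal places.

|L| = ℏ√(l(l+1)) = √30 ℏ.
L_z = m_l ℏ = 2ℏ.
cos θ = L_z/|L| = 2/√30, so θ ≈ 68.58°.

θ ≈ 68.58°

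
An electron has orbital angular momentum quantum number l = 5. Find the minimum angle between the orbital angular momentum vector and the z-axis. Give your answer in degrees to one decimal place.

|L|² = l(l+1)ℏ² = 30ℏ², so |L| = √30 ℏ.
The smallest angle corresponds to the largest L_z, i.e. m_l = l = 5, giving L_z = 5ℏ.
cos θ_min = 5/√30, so θ_min ≈ 24.1°.

θ_min ≈ 24.1°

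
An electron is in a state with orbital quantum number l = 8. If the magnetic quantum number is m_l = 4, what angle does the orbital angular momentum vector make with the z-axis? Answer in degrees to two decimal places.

θ ≈ 61.87°

|L|² = l(l+1)ℏ² = 72ℏ², so |L| = 6√2 ℏ.
L_z = m_l ℏ = 4ℏ.
cos θ = L_z/|L| = 4/√72, so θ ≈ 61.87°.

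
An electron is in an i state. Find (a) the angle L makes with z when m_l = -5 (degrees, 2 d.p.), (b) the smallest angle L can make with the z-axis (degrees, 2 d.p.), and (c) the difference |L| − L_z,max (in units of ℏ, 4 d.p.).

θ(m_l=-5) ≈ 140.49°; θ_min ≈ 22.21°; |L|−L_z,max ≈ 0.4807ℏ

The letter i corresponds to l = 6.
For m_l = -5: cos θ = -5/√42, θ ≈ 140.49°.
cos θ_min = 6/√42, so θ_min ≈ 22.21°.
|L| − L_z,max = (√42 − 6)ℏ ≈ 0.4807ℏ.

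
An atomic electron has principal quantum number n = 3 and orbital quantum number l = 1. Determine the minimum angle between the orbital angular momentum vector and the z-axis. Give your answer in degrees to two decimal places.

|L|² = l(l+1)ℏ² = 2ℏ², so |L| = √2 ℏ.
The smallest angle corresponds to the largest L_z, i.e. m_l = l = 1, giving L_z = 1ℏ.
cos θ_min = 1/√2, so θ_min ≈ 45.00°.

θ_min ≈ 45.00°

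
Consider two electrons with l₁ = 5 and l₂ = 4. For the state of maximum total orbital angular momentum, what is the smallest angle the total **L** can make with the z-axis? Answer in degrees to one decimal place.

The total orbital quantum number L ranges from |l₁ − l₂| to l₁ + l₂ in integer steps.
Allowed values: L = 1, 2, 3, 4, 5, 6, 7, 8, 9.
The maximum is L = 9, with |L_tot| = ℏ√(9·10) = 3√10 ℏ.
The minimum angle with z is arccos(9/√90) ≈ 18.4°.

θ_min ≈ 18.4°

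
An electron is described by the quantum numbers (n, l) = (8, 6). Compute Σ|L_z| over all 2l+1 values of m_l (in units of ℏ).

Σ|L_z| = 42 ℏ

m_l ∈ {-6, -5, -4, -3, -2, -1, 0, 1, 2, 3, 4, 5, 6}.
Σ|m_l| = l(l+1) = 42.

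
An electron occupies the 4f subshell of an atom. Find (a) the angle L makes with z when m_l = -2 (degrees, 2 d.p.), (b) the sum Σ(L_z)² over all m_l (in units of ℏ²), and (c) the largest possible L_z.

θ(m_l=-2) ≈ 125.26°; Σ(L_z)² = 28 ℏ²; L_z,max = 3ℏ

4f means n = 4, l = 3.
For m_l = -2: cos θ = -2/√12, θ ≈ 125.26°.
Σ m_l² = 28, so Σ(L_z)² = 28 ℏ².
L_z,max = lℏ = 3ℏ.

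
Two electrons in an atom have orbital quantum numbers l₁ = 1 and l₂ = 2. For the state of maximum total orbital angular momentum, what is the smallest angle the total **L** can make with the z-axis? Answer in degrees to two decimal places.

θ_min ≈ 30.00°

The total orbital quantum number L ranges from |l₁ − l₂| to l₁ + l₂ in integer steps.
L ∈ {1, 2, 3}.
The maximum is L = 3, with |L_tot| = ℏ√(3·4) = 2√3 ℏ.
The minimum angle with z is arccos(3/√12) ≈ 30.00°.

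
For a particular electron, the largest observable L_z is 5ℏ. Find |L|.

|L| = √30 ℏ ≈ 5.477ℏ

The maximum L_z equals lℏ, giving l = 5.
|L| = ℏ√(l(l+1)) = √30 ℏ.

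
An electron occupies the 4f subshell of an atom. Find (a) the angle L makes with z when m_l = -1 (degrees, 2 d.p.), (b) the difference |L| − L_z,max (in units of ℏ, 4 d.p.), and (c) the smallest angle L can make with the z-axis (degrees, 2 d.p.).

The 4f subshell has l = 3.
For m_l = -1: cos θ = -1/√12, θ ≈ 106.78°.
|L| − L_z,max = (2√3 − 3)ℏ ≈ 0.4641ℏ.
cos θ_min = 3/√12, so θ_min ≈ 30.00°.

θ(m_l=-1) ≈ 106.78°; |L|−L_z,max ≈ 0.4641ℏ; θ_min ≈ 30.00°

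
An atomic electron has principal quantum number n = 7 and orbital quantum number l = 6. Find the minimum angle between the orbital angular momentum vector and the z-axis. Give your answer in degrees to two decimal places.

θ_min ≈ 22.21°

|L| = √(l(l+1)) ℏ = √42 ℏ.
The smallest angle corresponds to the largest L_z, i.e. m_l = l = 6, giving L_z = 6ℏ.
cos θ_min = 6/√42, so θ_min ≈ 22.21°.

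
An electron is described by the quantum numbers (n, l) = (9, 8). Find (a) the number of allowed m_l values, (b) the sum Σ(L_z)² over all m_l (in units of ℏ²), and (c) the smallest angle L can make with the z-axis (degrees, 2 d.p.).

There are 2l+1 = 17 values of m_l.
Σ m_l² = 408, so Σ(L_z)² = 408 ℏ².
cos θ_min = 8/√72, so θ_min ≈ 19.47°.

17 values; Σ(L_z)² = 408 ℏ²; θ_min ≈ 19.47°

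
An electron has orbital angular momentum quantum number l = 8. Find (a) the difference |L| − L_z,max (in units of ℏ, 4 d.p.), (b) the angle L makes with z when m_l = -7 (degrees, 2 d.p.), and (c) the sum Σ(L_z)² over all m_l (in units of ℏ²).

|L|−L_z,max ≈ 0.4853ℏ; θ(m_l=-7) ≈ 145.58°; Σ(L_z)² = 408 ℏ²

|L| − L_z,max = (6√2 − 8)ℏ ≈ 0.4853ℏ.
For m_l = -7: cos θ = -7/√72, θ ≈ 145.58°.
Σ m_l² = 408, so Σ(L_z)² = 408 ℏ².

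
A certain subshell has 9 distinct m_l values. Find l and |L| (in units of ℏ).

l = 4, |L| = 2√5 ℏ ≈ 4.472ℏ

9 = 2l + 1, so l = (9−1)/2 = 4.
|L| = ℏ√(l(l+1)) = ℏ√(4·5) = 2√5 ℏ.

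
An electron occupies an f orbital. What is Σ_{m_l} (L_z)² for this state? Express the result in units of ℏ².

For an f orbital, l = 3.
The allowed m_l values are -3, -2, -1, 0, 1, 2, 3.
Summing m² from −3 to 3: Σ m_l² = 28.

Σ(L_z)² = 28 ℏ²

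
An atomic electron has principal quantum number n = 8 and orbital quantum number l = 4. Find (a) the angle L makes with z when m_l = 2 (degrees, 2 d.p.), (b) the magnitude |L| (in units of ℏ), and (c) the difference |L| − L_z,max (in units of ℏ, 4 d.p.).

For m_l = 2: cos θ = 2/√20, θ ≈ 63.43°.
|L| = ℏ√(4·5) = 2√5 ℏ ≈ 4.472ℏ.
|L| − L_z,max = (2√5 − 4)ℏ ≈ 0.4721ℏ.

θ(m_l=2) ≈ 63.43°; |L| = 2√5 ℏ ≈ 4.472ℏ; |L|−L_z,max ≈ 0.4721ℏ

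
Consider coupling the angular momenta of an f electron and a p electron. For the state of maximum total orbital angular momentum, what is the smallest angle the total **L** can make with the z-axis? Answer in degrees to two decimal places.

θ_min ≈ 26.57°

Angular momentum addition gives L = |l₁ − l₂|, …, l₁ + l₂.
So L can be 2, 3, 4.
The maximum is L = 4, with |L_tot| = ℏ√(4·5) = 2√5 ℏ.
The minimum angle with z is arccos(4/√20) ≈ 26.57°.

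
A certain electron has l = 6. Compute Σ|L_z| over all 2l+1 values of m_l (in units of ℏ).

m_l ∈ {-6, -5, -4, -3, -2, -1, 0, 1, 2, 3, 4, 5, 6}.
Σ|m_l| = 2·6(6+1)/2 = 42.

Σ|L_z| = 42 ℏ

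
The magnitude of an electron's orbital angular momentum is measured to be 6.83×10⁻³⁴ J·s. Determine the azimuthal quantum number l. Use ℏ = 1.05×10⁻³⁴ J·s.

In units of ℏ, |L| ≈ 6.505.
Set l(l+1) = 42.31; the integer solution is l = 6.

l = 6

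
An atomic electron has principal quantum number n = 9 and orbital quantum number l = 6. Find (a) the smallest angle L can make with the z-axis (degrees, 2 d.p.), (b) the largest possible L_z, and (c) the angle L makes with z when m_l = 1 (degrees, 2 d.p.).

θ_min ≈ 22.21°; L_z,max = 6ℏ; θ(m_l=1) ≈ 81.12°

cos θ_min = 6/√42, so θ_min ≈ 22.21°.
L_z,max = lℏ = 6ℏ.
For m_l = 1: cos θ = 1/√42, θ ≈ 81.12°.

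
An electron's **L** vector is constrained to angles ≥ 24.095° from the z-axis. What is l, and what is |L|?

cos θ_min = l/√(l(l+1)) = √(l/(l+1)), so l/(l+1) = cos²(24.095°) = 0.8333.
l = cos²θ/sin²θ ≈ 5.
Then |L| = ℏ√(5·6) = √30 ℏ.

l = 5, |L| = √30 ℏ ≈ 5.477ℏ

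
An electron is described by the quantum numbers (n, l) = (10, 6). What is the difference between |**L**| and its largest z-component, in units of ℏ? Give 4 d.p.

|L| = √42 ℏ ≈ 6.4807ℏ, while L_z,max = lℏ = 6ℏ.
The difference is (√42 − 6)ℏ ≈ 0.4807ℏ.

|L| − L_z,max ≈ 0.4807ℏ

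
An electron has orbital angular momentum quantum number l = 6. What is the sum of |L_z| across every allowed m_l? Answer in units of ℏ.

Σ|L_z| = 42 ℏ

m_l runs from −6 to 6, i.e. {-6, -5, -4, -3, -2, -1, 0, 1, 2, 3, 4, 5, 6}.
Σ|m_l| = 2(1+2+…+6) = 42.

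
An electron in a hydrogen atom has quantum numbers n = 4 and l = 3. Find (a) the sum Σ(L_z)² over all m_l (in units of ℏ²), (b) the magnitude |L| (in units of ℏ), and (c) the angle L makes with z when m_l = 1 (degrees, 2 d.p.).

Σ(L_z)² = 28 ℏ²; |L| = 2√3 ℏ ≈ 3.464ℏ; θ(m_l=1) ≈ 73.22°

Σ m_l² = 28, so Σ(L_z)² = 28 ℏ².
|L| = ℏ√(3·4) = 2√3 ℏ ≈ 3.464ℏ.
For m_l = 1: cos θ = 1/√12, θ ≈ 73.22°.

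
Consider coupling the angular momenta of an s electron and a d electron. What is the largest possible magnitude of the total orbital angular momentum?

L runs from |0 − 2| = 2 to 0 + 2 = 2.
Allowed values: L = 2.
The largest magnitude corresponds to L = 2: |L_tot| = ℏ√(2·3) = √6 ℏ.

|L_tot|_max = √6 ℏ ≈ 2.449ℏ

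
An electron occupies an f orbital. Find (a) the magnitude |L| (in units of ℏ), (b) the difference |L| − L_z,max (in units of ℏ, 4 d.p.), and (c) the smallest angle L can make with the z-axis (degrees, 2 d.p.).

F corresponds to l = 3.
|L| = ℏ√(3·4) = 2√3 ℏ ≈ 3.464ℏ.
|L| − L_z,max = (2√3 − 3)ℏ ≈ 0.4641ℏ.
cos θ_min = 3/√12, so θ_min ≈ 30.00°.

|L| = 2√3 ℏ ≈ 3.464ℏ; |L|−L_z,max ≈ 0.4641ℏ; θ_min ≈ 30.00°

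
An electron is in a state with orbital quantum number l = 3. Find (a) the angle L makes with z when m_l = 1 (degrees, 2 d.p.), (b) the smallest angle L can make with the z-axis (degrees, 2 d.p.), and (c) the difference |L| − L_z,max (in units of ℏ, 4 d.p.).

For m_l = 1: cos θ = 1/√12, θ ≈ 73.22°.
cos θ_min = 3/√12, so θ_min ≈ 30.00°.
|L| − L_z,max = (2√3 − 3)ℏ ≈ 0.4641ℏ.

θ(m_l=1) ≈ 73.22°; θ_min ≈ 30.00°; |L|−L_z,max ≈ 0.4641ℏ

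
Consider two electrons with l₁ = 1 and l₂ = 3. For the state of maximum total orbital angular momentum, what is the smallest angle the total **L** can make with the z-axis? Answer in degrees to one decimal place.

θ_min ≈ 26.6°

L runs from |1 − 3| = 2 to 1 + 3 = 4.
L ∈ {2, 3, 4}.
The maximum is L = 4, with |L_tot| = ℏ√(4·5) = 2√5 ℏ.
The minimum angle with z is arccos(4/√20) ≈ 26.6°.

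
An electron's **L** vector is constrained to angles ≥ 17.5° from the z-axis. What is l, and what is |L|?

l = 10, |L| = √110 ℏ ≈ 10.488ℏ

cos θ_min = l/√(l(l+1)) = √(l/(l+1)), so l/(l+1) = cos²(17.5°) = 0.9096.
l = cos²θ/sin²θ ≈ 10.
Then |L| = ℏ√(10·11) = √110 ℏ.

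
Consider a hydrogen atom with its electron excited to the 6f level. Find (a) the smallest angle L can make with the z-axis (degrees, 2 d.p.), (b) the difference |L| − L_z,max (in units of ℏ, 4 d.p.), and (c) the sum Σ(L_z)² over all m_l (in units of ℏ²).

θ_min ≈ 30.00°; |L|−L_z,max ≈ 0.4641ℏ; Σ(L_z)² = 28 ℏ²

The 6f level has l = 3.
cos θ_min = 3/√12, so θ_min ≈ 30.00°.
|L| − L_z,max = (2√3 − 3)ℏ ≈ 0.4641ℏ.
Σ m_l² = 28, so Σ(L_z)² = 28 ℏ².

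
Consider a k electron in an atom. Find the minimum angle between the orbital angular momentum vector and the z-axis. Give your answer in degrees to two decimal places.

For a k orbital, l = 7.
|L| = ℏ√(l(l+1)) = 2√14 ℏ.
The smallest angle corresponds to the largest L_z, i.e. m_l = l = 7, giving L_z = 7ℏ.
cos θ_min = 7/√56, so θ_min ≈ 20.70°.

θ_min ≈ 20.70°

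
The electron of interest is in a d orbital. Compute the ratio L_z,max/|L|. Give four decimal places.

For a d orbital, l = 2.
|L| = √6 ℏ ≈ 2.4495ℏ, while L_z,max = lℏ = 2ℏ.
L_z,max/|L| = 2/√6 = 0.8165.

L_z,max/|L| = 0.8165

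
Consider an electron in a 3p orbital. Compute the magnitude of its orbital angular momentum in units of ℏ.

The 3p subshell has l = 1.
|L| = ℏ√(l(l+1)) = ℏ√(1·2) = √2 ℏ

|L| = √2 ℏ ≈ 1.414ℏ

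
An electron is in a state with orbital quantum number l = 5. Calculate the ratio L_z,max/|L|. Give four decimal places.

L_z,max/|L| = 0.9129

|L| = √30 ℏ ≈ 5.4772ℏ, while L_z,max = lℏ = 5ℏ.
L_z,max/|L| = 5/√30 = 0.9129.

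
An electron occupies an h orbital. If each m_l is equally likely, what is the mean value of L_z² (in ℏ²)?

H corresponds to l = 5.
m_l runs from −5 to 5, i.e. {-5, -4, -3, -2, -1, 0, 1, 2, 3, 4, 5}.
⟨L_z²⟩ = ℏ²·l(l+1)/3 = 10ℏ².

⟨L_z²⟩ = 10 ℏ²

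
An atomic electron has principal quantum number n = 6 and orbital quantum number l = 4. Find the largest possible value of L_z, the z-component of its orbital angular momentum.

L_z = m_l ℏ with m_l ∈ {−4, …, 4}; the maximum is m_l = 4.

L_z,max = 4ℏ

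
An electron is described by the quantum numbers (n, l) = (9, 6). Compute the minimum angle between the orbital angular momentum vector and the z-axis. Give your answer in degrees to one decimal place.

θ_min ≈ 22.2°

|L| = √(l(l+1)) ℏ = √42 ℏ.
The smallest angle corresponds to the largest L_z, i.e. m_l = l = 6, giving L_z = 6ℏ.
cos θ_min = 6/√42, so θ_min ≈ 22.2°.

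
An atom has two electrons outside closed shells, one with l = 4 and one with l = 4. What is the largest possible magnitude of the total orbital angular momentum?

Angular momentum addition gives L = |l₁ − l₂|, …, l₁ + l₂.
Allowed values: L = 0, 1, 2, 3, 4, 5, 6, 7, 8.
The largest magnitude corresponds to L = 8: |L_tot| = ℏ√(8·9) = 6√2 ℏ.

|L_tot|_max = 6√2 ℏ ≈ 8.485ℏ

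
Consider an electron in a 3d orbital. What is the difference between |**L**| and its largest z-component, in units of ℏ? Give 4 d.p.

|L| − L_z,max ≈ 0.4495ℏ

The 3d subshell has l = 2.
|L| = √6 ℏ ≈ 2.4495ℏ, while L_z,max = lℏ = 2ℏ.
The difference is (√6 − 2)ℏ ≈ 0.4495ℏ.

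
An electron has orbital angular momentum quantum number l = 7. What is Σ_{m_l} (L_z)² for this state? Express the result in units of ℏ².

Σ(L_z)² = 280 ℏ²

m_l runs from −7 to 7, i.e. {-7, -6, -5, -4, -3, -2, -1, 0, 1, 2, 3, 4, 5, 6, 7}.
Summing m² from −7 to 7: Σ m_l² = 280.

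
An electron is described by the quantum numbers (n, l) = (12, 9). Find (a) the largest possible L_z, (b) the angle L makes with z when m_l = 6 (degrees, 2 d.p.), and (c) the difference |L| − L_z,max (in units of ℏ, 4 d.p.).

L_z,max = lℏ = 9ℏ.
For m_l = 6: cos θ = 6/√90, θ ≈ 50.77°.
|L| − L_z,max = (3√10 − 9)ℏ ≈ 0.4868ℏ.

L_z,max = 9ℏ; θ(m_l=6) ≈ 50.77°; |L|−L_z,max ≈ 0.4868ℏ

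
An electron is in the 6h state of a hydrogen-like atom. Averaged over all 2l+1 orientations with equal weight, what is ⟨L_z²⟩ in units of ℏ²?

The 6h subshell has l = 5.
m_l ∈ {-5, -4, -3, -2, -1, 0, 1, 2, 3, 4, 5}.
⟨L_z²⟩ = ℏ²·l(l+1)/3 = 10ℏ².

⟨L_z²⟩ = 10 ℏ²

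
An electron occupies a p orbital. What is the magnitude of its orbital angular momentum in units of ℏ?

P corresponds to l = 1.
|L| = ℏ√(l(l+1)) = ℏ√(1·2) = √2 ℏ

|L| = √2 ℏ ≈ 1.414ℏ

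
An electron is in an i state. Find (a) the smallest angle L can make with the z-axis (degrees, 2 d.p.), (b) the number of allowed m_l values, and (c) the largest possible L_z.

For an i orbital, l = 6.
cos θ_min = 6/√42, so θ_min ≈ 22.21°.
There are 2l+1 = 13 values of m_l.
L_z,max = lℏ = 6ℏ.

θ_min ≈ 22.21°; 13 values; L_z,max = 6ℏ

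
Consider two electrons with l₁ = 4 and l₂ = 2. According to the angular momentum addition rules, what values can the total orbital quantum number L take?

Angular momentum addition gives L = |l₁ − l₂|, …, l₁ + l₂.
So L can be 2, 3, 4, 5, 6.

L = 2, 3, 4, 5, 6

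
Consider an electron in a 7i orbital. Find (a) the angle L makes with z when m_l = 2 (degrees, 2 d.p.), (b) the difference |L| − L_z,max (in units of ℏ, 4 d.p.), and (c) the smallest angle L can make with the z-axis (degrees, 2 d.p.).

θ(m_l=2) ≈ 72.02°; |L|−L_z,max ≈ 0.4807ℏ; θ_min ≈ 22.21°

7i means n = 7, l = 6.
For m_l = 2: cos θ = 2/√42, θ ≈ 72.02°.
|L| − L_z,max = (√42 − 6)ℏ ≈ 0.4807ℏ.
cos θ_min = 6/√42, so θ_min ≈ 22.21°.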